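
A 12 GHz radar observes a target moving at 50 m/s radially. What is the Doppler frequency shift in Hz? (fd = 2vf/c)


fd = 2 * 50 * 12000000000.0 / 3e8 = 4000.0 Hz

4000.0 Hz


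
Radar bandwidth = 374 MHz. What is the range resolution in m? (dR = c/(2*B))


dR = 3e8 / (2 * 374000000.0) = 0.4 m

0.4 m


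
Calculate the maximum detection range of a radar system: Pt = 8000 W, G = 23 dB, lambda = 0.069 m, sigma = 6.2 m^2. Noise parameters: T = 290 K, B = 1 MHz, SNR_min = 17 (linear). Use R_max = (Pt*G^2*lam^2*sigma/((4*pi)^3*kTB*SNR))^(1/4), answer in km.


G_lin = 10^(23/10) = 199.526231
R^4 = 8000 * 199.526231^2 * 0.069^2 * 6.2 / ((4*pi)^3 * 1.38e-23 * 290 * 1000000.0 * 17)
R^4 = 6.96345e16 m^4
R_max = (6.96345e16)^(1/4) = 16244.5 m = 16.2 km

16.2 km


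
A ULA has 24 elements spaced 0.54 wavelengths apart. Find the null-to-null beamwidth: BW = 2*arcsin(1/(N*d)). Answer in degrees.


1/(N*d) = 1/(24*0.54) = 0.07716
BW = 2*arcsin(0.07716) = 8.9 degrees

8.9 degrees


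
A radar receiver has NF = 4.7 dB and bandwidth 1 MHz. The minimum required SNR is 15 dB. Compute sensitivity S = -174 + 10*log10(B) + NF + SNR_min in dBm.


10*log10(1000000.0) = 60.0
S = -174 + 60.0 + 4.7 + 15 = -94.3 dBm

-94.3 dBm


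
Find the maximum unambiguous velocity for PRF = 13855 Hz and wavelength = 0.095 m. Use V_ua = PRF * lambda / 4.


V_ua = 13855 * 0.095 / 4 = 329.1 m/s

329.1 m/s


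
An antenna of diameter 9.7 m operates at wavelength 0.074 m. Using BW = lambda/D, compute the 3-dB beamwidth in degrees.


BW_rad = 0.074 / 9.7 = 0.007629
BW_deg = 0.44 degrees

0.44 degrees


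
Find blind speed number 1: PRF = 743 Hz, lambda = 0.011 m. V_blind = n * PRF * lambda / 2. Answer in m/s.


V_blind = 1 * 743 * 0.011 / 2 = 4.1 m/s

4.1 m/s


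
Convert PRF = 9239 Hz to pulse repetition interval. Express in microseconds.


PRI = 1/9239 = 0.0001082368 s = 108.2 us

108.2 us


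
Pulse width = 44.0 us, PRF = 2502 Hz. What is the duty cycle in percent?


DC = 44.0e-6 * 2502 * 100 = 11.01%

11.01%


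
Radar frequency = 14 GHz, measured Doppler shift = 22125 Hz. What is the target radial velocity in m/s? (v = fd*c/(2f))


v = 22125 * 3e8 / (2 * 14000000000.0) = 237.1 m/s

237.1 m/s


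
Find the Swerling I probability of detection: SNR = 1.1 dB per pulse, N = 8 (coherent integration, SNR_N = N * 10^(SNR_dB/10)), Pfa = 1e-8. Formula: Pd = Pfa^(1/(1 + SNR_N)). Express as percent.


SNR_lin = 10^(1.1/10) = 1.28825
SNR_N = 8 * 1.28825 = 10.306
1/(1 + SNR_N) = 1/11.306 = 0.0884486
Pd = (1e-8)^0.0884486 = 0.19607
Pd = 19.6%

19.6%


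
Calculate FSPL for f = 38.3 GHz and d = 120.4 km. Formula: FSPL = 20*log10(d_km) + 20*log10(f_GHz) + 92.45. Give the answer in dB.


20*log10(120.4) = 41.61
20*log10(38.3) = 31.66
FSPL = 165.7 dB

165.7 dB


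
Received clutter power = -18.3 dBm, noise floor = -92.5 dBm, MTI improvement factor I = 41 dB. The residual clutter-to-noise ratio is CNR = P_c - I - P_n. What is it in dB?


CNR = -18.3 - 41 - (-92.5) = 33.2 dB

33.2 dB


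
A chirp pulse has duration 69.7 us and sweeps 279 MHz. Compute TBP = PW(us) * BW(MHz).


TBP = 69.7 * 279 = 19446.3

19446.3


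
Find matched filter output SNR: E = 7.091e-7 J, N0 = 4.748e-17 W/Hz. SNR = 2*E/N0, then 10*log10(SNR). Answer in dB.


SNR_lin = 2 * 7.091e-7 / 4.748e-17 = 2.987e10
SNR_dB = 10*log10(2.987e10) = 104.8 dB

104.8 dB


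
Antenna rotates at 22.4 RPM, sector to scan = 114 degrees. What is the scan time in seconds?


t = 114 / (22.4 * 360) * 60 = 0.85 s

0.85 s


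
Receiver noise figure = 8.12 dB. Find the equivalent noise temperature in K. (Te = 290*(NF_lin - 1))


NF_lin = 10^(8.12/10) = 6.486344
Te = 290 * (6.486344 - 1) = 1591.0 K

1591.0 K


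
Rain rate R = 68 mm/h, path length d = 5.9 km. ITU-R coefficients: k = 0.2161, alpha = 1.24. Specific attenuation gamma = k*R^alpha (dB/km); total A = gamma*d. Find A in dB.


gamma = 0.2161 * 68^1.24 = 40.454405 dB/km
A = 40.454405 * 5.9 = 238.68 dB

238.68 dB


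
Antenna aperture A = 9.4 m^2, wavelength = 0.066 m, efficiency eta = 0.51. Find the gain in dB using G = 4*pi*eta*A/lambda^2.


G_linear = 4*pi*0.51*9.4/0.066^2 = 13829.93
G_dB = 10*log10(13829.93) = 41.4 dB

41.4 dB


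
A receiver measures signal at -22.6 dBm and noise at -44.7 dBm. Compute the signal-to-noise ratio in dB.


SNR = -22.6 - (-44.7) = 22.1 dB

22.1 dB


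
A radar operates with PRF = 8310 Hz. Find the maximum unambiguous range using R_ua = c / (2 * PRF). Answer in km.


R_ua = 3e8 / (2 * 8310) = 18050.5 m = 18.1 km

18.1 km


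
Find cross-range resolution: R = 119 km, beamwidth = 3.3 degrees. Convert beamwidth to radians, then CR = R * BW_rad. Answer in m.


BW_rad = 0.057595865
CR = 119000 * 0.057595865 = 6853.9 m

6853.9 m


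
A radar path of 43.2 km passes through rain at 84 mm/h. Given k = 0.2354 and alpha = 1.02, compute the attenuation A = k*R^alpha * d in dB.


gamma = 0.2354 * 84^1.02 = 21.605849 dB/km
A = 21.605849 * 43.2 = 933.37 dB

933.37 dB


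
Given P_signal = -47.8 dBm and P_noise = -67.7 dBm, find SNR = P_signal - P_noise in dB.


SNR = -47.8 - (-67.7) = 19.9 dB

19.9 dB


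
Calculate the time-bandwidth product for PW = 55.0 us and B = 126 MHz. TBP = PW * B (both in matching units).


TBP = 55.0 * 126 = 6930.0

6930.0


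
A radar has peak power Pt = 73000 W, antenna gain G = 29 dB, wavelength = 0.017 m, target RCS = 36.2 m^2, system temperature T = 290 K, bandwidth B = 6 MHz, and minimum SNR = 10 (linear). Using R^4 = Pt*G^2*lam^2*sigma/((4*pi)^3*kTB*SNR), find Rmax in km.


G_lin = 10^(29/10) = 794.328235
R^4 = 73000 * 794.328235^2 * 0.017^2 * 36.2 / ((4*pi)^3 * 1.38e-23 * 290 * 6000000.0 * 10)
R^4 = 1.01128e18 m^4
R_max = (1.01128e18)^(1/4) = 31711.6 m = 31.7 km

31.7 km


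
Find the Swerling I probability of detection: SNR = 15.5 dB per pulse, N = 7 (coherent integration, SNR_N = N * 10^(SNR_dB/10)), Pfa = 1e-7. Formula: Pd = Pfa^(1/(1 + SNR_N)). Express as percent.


SNR_lin = 10^(15.5/10) = 35.48134
SNR_N = 7 * 35.48134 = 248.36938
1/(1 + SNR_N) = 1/249.36938 = 0.0040101
Pd = (1e-7)^0.0040101 = 0.93741
Pd = 93.7%

93.7%


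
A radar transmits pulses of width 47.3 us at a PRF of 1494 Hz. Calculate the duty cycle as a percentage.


DC = 47.3e-6 * 1494 * 100 = 7.07%

7.07%


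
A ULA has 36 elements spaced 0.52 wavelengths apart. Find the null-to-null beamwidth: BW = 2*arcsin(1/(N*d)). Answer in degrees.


1/(N*d) = 1/(36*0.52) = 0.053419
BW = 2*arcsin(0.053419) = 6.1 degrees

6.1 degrees


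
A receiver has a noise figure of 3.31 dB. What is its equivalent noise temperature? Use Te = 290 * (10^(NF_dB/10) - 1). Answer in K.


NF_lin = 10^(3.31/10) = 2.142891
Te = 290 * (2.142891 - 1) = 331.4 K

331.4 K


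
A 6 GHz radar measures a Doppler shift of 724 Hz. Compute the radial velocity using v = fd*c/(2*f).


v = 724 * 3e8 / (2 * 6000000000.0) = 18.1 m/s

18.1 m/s


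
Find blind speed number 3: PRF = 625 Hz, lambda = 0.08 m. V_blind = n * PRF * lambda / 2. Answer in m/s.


V_blind = 3 * 625 * 0.08 / 2 = 75.0 m/s

75.0 m/s


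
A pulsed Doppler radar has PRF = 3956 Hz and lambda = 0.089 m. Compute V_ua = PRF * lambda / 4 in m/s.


V_ua = 3956 * 0.089 / 4 = 88.0 m/s

88.0 m/s


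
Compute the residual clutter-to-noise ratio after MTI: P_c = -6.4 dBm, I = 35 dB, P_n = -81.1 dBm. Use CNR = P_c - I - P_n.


CNR = -6.4 - 35 - (-81.1) = 39.7 dB

39.7 dB


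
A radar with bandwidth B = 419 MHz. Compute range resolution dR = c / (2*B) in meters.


dR = 3e8 / (2 * 419000000.0) = 0.36 m

0.36 m


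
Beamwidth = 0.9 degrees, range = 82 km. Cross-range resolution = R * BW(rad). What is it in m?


BW_rad = 0.015707963
CR = 82000 * 0.015707963 = 1288.1 m

1288.1 m


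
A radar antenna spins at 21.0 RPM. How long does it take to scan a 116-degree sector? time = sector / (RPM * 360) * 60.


t = 116 / (21.0 * 360) * 60 = 0.92 s

0.92 s


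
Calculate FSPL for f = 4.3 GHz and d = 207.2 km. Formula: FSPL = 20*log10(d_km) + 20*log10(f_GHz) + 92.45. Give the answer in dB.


20*log10(207.2) = 46.33
20*log10(4.3) = 12.67
FSPL = 151.4 dB

151.4 dB


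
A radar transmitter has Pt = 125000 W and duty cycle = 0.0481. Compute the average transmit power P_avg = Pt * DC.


P_avg = 125000 * 0.0481 = 6012.5 W

6012.5 W


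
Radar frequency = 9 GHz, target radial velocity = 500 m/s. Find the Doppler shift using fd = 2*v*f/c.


fd = 2 * 500 * 9000000000.0 / 3e8 = 30000.0 Hz

30000.0 Hz


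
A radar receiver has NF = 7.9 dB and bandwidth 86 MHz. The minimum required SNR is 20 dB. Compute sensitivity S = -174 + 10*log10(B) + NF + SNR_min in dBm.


10*log10(86000000.0) = 79.34
S = -174 + 79.34 + 7.9 + 20 = -66.8 dBm

-66.8 dBm


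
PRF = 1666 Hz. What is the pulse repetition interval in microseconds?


PRI = 1/1666 = 0.0006002401 s = 600.2 us

600.2 us


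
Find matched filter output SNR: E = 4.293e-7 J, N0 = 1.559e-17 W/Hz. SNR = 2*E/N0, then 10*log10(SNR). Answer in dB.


SNR_lin = 2 * 4.293e-7 / 1.559e-17 = 5.507e10
SNR_dB = 10*log10(5.507e10) = 107.4 dB

107.4 dB


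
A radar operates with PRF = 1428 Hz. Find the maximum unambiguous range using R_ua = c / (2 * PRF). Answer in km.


R_ua = 3e8 / (2 * 1428) = 105042.0 m = 105.0 km

105.0 km


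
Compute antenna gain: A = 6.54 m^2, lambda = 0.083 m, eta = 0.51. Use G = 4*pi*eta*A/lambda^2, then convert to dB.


G_linear = 4*pi*0.51*6.54/0.083^2 = 6084.17
G_dB = 10*log10(6084.17) = 37.8 dB

37.8 dB


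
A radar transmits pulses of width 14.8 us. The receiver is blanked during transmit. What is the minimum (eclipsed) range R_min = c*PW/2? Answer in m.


R_min = 3e8 * 14.8e-6 / 2 = 2220.0 m

2220.0 m


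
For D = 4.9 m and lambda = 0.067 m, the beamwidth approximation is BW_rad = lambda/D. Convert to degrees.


BW_rad = 0.067 / 4.9 = 0.013673
BW_deg = 0.78 degrees

0.78 degrees


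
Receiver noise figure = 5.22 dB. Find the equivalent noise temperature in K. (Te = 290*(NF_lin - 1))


NF_lin = 10^(5.22/10) = 3.326596
Te = 290 * (3.326596 - 1) = 674.7 K

674.7 K


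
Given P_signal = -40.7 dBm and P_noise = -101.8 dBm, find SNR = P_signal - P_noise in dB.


SNR = -40.7 - (-101.8) = 61.1 dB

61.1 dB


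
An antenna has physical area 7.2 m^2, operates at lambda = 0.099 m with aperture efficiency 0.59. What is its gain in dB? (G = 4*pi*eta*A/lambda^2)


G_linear = 4*pi*0.59*7.2/0.099^2 = 5446.58
G_dB = 10*log10(5446.58) = 37.4 dB

37.4 dB


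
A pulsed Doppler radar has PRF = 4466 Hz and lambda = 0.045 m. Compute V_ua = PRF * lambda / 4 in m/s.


V_ua = 4466 * 0.045 / 4 = 50.2 m/s

50.2 m/s


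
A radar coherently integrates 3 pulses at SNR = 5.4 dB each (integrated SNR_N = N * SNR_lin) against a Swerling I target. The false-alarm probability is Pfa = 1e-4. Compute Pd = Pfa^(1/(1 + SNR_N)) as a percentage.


SNR_lin = 10^(5.4/10) = 3.46737
SNR_N = 3 * 3.46737 = 10.40211
1/(1 + SNR_N) = 1/11.40211 = 0.0877031
Pd = (1e-4)^0.0877031 = 0.44585
Pd = 44.6%

44.6%


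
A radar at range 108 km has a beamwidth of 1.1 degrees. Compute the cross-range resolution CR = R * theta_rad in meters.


BW_rad = 0.019198622
CR = 108000 * 0.019198622 = 2073.5 m

2073.5 m


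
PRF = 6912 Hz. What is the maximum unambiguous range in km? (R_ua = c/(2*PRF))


R_ua = 3e8 / (2 * 6912) = 21701.4 m = 21.7 km

21.7 km


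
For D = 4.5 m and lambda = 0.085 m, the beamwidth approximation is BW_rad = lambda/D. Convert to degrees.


BW_rad = 0.085 / 4.5 = 0.018889
BW_deg = 1.08 degrees

1.08 degrees


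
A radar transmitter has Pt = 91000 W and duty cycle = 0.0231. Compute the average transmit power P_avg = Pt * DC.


P_avg = 91000 * 0.0231 = 2102.1 W

2102.1 W


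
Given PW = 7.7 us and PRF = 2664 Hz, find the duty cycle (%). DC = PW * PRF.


DC = 7.7e-6 * 2664 * 100 = 2.05%

2.05%


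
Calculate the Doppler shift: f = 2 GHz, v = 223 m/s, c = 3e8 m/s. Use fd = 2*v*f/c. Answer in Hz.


fd = 2 * 223 * 2000000000.0 / 3e8 = 2973.3 Hz

2973.3 Hz


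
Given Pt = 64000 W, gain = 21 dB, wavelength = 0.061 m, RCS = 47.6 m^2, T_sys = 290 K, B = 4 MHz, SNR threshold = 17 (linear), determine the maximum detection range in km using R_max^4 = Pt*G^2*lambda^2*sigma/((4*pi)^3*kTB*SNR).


G_lin = 10^(21/10) = 125.892541
R^4 = 64000 * 125.892541^2 * 0.061^2 * 47.6 / ((4*pi)^3 * 1.38e-23 * 290 * 4000000.0 * 17)
R^4 = 3.32683e17 m^4
R_max = (3.32683e17)^(1/4) = 24016.4 m = 24.0 km

24.0 km


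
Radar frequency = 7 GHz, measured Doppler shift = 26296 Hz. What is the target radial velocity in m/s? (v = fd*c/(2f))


v = 26296 * 3e8 / (2 * 7000000000.0) = 563.5 m/s

563.5 m/s


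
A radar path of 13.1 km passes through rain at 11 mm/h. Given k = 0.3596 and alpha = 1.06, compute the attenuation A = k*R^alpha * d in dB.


gamma = 0.3596 * 11^1.06 = 4.567683 dB/km
A = 4.567683 * 13.1 = 59.84 dB

59.84 dB


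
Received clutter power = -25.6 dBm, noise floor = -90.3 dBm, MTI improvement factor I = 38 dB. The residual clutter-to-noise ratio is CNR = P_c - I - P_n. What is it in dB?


CNR = -25.6 - 38 - (-90.3) = 26.7 dB

26.7 dB


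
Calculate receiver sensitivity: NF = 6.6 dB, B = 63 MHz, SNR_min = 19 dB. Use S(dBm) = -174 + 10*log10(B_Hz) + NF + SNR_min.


10*log10(63000000.0) = 77.99
S = -174 + 77.99 + 6.6 + 19 = -70.4 dBm

-70.4 dBm


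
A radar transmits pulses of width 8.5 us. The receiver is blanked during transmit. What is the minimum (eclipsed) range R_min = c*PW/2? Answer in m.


R_min = 3e8 * 8.5e-6 / 2 = 1275.0 m

1275.0 m


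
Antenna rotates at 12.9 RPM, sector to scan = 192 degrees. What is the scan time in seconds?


t = 192 / (12.9 * 360) * 60 = 2.48 s

2.48 s


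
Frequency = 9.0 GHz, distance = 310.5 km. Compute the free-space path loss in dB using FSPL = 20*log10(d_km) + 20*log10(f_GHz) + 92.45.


20*log10(310.5) = 49.84
20*log10(9.0) = 19.08
FSPL = 161.4 dB

161.4 dB


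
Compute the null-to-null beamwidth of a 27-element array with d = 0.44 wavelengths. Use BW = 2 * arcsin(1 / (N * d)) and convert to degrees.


1/(N*d) = 1/(27*0.44) = 0.084175
BW = 2*arcsin(0.084175) = 9.7 degrees

9.7 degrees


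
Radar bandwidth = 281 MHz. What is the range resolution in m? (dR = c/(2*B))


dR = 3e8 / (2 * 281000000.0) = 0.53 m

0.53 m


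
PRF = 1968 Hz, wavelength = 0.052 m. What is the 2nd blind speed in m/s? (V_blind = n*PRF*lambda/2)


V_blind = 2 * 1968 * 0.052 / 2 = 102.3 m/s

102.3 m/s


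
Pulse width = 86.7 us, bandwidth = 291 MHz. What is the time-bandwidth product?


TBP = 86.7 * 291 = 25229.7

25229.7


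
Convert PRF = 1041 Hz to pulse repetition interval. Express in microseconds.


PRI = 1/1041 = 0.0009606148 s = 960.6 us

960.6 us


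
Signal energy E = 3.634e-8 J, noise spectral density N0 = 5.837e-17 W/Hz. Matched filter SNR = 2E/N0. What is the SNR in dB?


SNR_lin = 2 * 3.634e-8 / 5.837e-17 = 1.245e9
SNR_dB = 10*log10(1.245e9) = 91.0 dB

91.0 dB


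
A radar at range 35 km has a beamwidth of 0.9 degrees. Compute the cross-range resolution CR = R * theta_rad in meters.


BW_rad = 0.015707963
CR = 35000 * 0.015707963 = 549.8 m

549.8 m


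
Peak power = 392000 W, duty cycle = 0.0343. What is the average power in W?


P_avg = 392000 * 0.0343 = 13445.6 W

13445.6 W


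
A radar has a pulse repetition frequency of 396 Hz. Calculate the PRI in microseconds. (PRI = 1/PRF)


PRI = 1/396 = 0.0025252525 s = 2525.3 us

2525.3 us


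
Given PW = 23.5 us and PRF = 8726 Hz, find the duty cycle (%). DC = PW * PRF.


DC = 23.5e-6 * 8726 * 100 = 20.51%

20.51%


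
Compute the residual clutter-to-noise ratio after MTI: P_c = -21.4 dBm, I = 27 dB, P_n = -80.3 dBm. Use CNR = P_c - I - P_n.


CNR = -21.4 - 27 - (-80.3) = 31.9 dB

31.9 dB


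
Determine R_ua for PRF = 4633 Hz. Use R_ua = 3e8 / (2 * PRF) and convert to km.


R_ua = 3e8 / (2 * 4633) = 32376.4 m = 32.4 km

32.4 km


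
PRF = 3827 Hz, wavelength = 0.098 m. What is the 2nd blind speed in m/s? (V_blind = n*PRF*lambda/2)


V_blind = 2 * 3827 * 0.098 / 2 = 375.0 m/s

375.0 m/s


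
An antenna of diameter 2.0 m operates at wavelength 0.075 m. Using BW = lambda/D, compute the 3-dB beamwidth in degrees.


BW_rad = 0.075 / 2.0 = 0.0375
BW_deg = 2.15 degrees

2.15 degrees


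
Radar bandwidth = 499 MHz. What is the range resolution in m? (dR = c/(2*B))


dR = 3e8 / (2 * 499000000.0) = 0.3 m

0.3 m


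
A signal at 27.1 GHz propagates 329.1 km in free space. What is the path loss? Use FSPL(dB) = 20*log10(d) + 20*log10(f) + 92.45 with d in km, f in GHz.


20*log10(329.1) = 50.35
20*log10(27.1) = 28.66
FSPL = 171.5 dB

171.5 dB


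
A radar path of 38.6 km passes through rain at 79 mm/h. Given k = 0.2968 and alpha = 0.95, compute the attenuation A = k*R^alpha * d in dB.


gamma = 0.2968 * 79^0.95 = 18.845585 dB/km
A = 18.845585 * 38.6 = 727.44 dB

727.44 dB


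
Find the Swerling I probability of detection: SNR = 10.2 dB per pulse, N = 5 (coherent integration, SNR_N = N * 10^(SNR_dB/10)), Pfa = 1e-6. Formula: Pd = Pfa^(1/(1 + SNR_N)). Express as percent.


SNR_lin = 10^(10.2/10) = 10.47129
SNR_N = 5 * 10.47129 = 52.35645
1/(1 + SNR_N) = 1/53.35645 = 0.0187419
Pd = (1e-6)^0.0187419 = 0.77188
Pd = 77.2%

77.2%


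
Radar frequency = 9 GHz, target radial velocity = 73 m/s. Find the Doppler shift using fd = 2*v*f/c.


fd = 2 * 73 * 9000000000.0 / 3e8 = 4380.0 Hz

4380.0 Hz


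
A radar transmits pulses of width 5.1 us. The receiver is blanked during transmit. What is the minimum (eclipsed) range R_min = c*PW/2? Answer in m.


R_min = 3e8 * 5.1e-6 / 2 = 765.0 m

765.0 m


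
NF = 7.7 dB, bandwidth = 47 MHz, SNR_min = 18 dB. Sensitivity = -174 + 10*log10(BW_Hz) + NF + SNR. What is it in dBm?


10*log10(47000000.0) = 76.72
S = -174 + 76.72 + 7.7 + 18 = -71.6 dBm

-71.6 dBm


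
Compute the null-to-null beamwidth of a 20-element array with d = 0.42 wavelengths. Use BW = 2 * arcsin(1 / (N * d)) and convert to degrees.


1/(N*d) = 1/(20*0.42) = 0.119048
BW = 2*arcsin(0.119048) = 13.7 degrees

13.7 degrees


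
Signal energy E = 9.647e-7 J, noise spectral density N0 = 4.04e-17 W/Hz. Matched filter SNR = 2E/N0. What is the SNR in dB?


SNR_lin = 2 * 9.647e-7 / 4.04e-17 = 4.776e10
SNR_dB = 10*log10(4.776e10) = 106.8 dB

106.8 dB


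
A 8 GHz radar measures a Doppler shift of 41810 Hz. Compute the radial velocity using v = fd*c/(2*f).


v = 41810 * 3e8 / (2 * 8000000000.0) = 783.9 m/s

783.9 m/s


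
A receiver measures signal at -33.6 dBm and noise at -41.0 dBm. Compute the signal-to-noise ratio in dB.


SNR = -33.6 - (-41.0) = 7.4 dB

7.4 dB


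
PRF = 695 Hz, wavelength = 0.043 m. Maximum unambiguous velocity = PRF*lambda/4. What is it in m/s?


V_ua = 695 * 0.043 / 4 = 7.5 m/s

7.5 m/s


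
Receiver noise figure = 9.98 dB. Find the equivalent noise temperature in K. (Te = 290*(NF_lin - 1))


NF_lin = 10^(9.98/10) = 9.954054
Te = 290 * (9.954054 - 1) = 2596.7 K

2596.7 K


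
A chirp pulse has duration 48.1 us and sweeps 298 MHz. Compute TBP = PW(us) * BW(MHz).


TBP = 48.1 * 298 = 14333.8

14333.8


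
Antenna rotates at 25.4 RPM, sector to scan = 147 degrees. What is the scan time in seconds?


t = 147 / (25.4 * 360) * 60 = 0.96 s

0.96 s


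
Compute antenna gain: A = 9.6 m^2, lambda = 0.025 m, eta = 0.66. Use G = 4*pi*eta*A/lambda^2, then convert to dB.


G_linear = 4*pi*0.66*9.6/0.025^2 = 127392.84
G_dB = 10*log10(127392.84) = 51.1 dB

51.1 dB


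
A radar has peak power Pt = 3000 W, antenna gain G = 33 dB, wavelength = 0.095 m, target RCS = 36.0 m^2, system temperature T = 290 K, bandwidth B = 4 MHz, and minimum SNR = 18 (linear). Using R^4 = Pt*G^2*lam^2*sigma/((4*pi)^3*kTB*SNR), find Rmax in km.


G_lin = 10^(33/10) = 1995.262315
R^4 = 3000 * 1995.262315^2 * 0.095^2 * 36.0 / ((4*pi)^3 * 1.38e-23 * 290 * 4000000.0 * 18)
R^4 = 6.78628e18 m^4
R_max = (6.78628e18)^(1/4) = 51039.7 m = 51.0 km

51.0 km


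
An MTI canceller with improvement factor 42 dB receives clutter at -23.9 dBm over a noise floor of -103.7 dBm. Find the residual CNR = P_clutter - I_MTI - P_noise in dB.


CNR = -23.9 - 42 - (-103.7) = 37.8 dB

37.8 dB


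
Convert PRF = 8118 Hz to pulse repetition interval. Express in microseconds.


PRI = 1/8118 = 0.0001231831 s = 123.2 us

123.2 us


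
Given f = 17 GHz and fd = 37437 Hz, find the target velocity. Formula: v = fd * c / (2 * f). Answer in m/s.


v = 37437 * 3e8 / (2 * 17000000000.0) = 330.3 m/s

330.3 m/s


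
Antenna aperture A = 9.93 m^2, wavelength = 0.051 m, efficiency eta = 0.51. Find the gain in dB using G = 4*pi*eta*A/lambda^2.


G_linear = 4*pi*0.51*9.93/0.051^2 = 24467.46
G_dB = 10*log10(24467.46) = 43.9 dB

43.9 dB


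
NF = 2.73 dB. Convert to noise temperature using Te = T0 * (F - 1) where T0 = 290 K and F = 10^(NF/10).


NF_lin = 10^(2.73/10) = 1.874995
Te = 290 * (1.874995 - 1) = 253.7 K

253.7 K


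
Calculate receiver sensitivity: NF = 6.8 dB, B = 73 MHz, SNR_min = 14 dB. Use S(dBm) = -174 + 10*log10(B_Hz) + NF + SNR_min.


10*log10(73000000.0) = 78.63
S = -174 + 78.63 + 6.8 + 14 = -74.6 dBm

-74.6 dBm


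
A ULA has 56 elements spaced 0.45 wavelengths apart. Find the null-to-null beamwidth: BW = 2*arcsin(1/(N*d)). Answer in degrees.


1/(N*d) = 1/(56*0.45) = 0.039683
BW = 2*arcsin(0.039683) = 4.5 degrees

4.5 degrees


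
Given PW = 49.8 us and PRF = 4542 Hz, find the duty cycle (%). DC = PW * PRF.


DC = 49.8e-6 * 4542 * 100 = 22.62%

22.62%


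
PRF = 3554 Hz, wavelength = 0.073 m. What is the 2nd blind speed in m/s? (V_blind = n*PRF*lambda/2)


V_blind = 2 * 3554 * 0.073 / 2 = 259.4 m/s

259.4 m/s


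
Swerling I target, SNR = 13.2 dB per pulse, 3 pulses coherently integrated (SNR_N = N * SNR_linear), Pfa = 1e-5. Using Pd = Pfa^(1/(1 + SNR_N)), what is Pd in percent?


SNR_lin = 10^(13.2/10) = 20.89296
SNR_N = 3 * 20.89296 = 62.67888
1/(1 + SNR_N) = 1/63.67888 = 0.0157038
Pd = (1e-5)^0.0157038 = 0.83461
Pd = 83.5%

83.5%


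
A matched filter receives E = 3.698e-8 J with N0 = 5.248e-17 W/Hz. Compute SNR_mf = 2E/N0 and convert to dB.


SNR_lin = 2 * 3.698e-8 / 5.248e-17 = 1.409e9
SNR_dB = 10*log10(1.409e9) = 91.5 dB

91.5 dB


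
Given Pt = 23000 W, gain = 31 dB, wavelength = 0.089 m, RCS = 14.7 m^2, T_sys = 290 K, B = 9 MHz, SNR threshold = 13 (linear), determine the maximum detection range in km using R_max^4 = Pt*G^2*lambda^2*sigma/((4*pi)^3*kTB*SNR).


G_lin = 10^(31/10) = 1258.925412
R^4 = 23000 * 1258.925412^2 * 0.089^2 * 14.7 / ((4*pi)^3 * 1.38e-23 * 290 * 9000000.0 * 13)
R^4 = 4.56807e18 m^4
R_max = (4.56807e18)^(1/4) = 46231.0 m = 46.2 km

46.2 km


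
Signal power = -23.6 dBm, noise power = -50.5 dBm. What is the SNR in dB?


SNR = -23.6 - (-50.5) = 26.9 dB

26.9 dB


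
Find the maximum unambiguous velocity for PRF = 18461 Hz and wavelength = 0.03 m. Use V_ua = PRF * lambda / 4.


V_ua = 18461 * 0.03 / 4 = 138.5 m/s

138.5 m/s


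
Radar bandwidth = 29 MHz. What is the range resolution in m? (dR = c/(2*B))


dR = 3e8 / (2 * 29000000.0) = 5.17 m

5.17 m


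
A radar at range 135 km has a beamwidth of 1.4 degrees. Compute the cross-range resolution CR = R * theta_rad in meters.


BW_rad = 0.02443461
CR = 135000 * 0.02443461 = 3298.7 m

3298.7 m


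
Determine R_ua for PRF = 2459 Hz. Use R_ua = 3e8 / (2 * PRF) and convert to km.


R_ua = 3e8 / (2 * 2459) = 61000.4 m = 61.0 km

61.0 km


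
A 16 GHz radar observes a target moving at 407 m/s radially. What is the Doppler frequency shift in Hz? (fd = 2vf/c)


fd = 2 * 407 * 16000000000.0 / 3e8 = 43413.3 Hz

43413.3 Hz


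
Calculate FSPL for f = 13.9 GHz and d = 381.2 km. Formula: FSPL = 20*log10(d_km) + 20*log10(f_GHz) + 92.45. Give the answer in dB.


20*log10(381.2) = 51.62
20*log10(13.9) = 22.86
FSPL = 166.9 dB

166.9 dB


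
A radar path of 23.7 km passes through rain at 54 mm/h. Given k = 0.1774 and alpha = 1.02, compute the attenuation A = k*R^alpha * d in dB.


gamma = 0.1774 * 54^1.02 = 10.375171 dB/km
A = 10.375171 * 23.7 = 245.89 dB

245.89 dB


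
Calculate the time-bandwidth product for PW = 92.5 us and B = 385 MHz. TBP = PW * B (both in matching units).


TBP = 92.5 * 385 = 35612.5

35612.5


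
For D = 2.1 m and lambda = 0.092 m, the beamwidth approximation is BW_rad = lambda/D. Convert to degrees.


BW_rad = 0.092 / 2.1 = 0.04381
BW_deg = 2.51 degrees

2.51 degrees


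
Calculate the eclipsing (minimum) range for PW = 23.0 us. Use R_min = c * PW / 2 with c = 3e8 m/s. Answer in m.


R_min = 3e8 * 23.0e-6 / 2 = 3450.0 m

3450.0 m


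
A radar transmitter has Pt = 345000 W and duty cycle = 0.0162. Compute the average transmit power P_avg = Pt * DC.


P_avg = 345000 * 0.0162 = 5589.0 W

5589.0 W


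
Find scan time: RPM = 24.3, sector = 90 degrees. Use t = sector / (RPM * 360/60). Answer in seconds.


t = 90 / (24.3 * 360) * 60 = 0.62 s

0.62 s


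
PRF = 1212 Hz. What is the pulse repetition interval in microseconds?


PRI = 1/1212 = 0.0008250825 s = 825.1 us

825.1 us


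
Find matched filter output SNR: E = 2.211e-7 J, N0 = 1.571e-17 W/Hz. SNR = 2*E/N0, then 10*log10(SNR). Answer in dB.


SNR_lin = 2 * 2.211e-7 / 1.571e-17 = 2.815e10
SNR_dB = 10*log10(2.815e10) = 104.5 dB

104.5 dB


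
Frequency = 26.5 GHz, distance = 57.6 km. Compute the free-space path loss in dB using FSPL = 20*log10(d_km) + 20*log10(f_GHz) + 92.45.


20*log10(57.6) = 35.21
20*log10(26.5) = 28.46
FSPL = 156.1 dB

156.1 dB


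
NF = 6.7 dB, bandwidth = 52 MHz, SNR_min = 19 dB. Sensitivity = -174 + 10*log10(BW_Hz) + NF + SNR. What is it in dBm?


10*log10(52000000.0) = 77.16
S = -174 + 77.16 + 6.7 + 19 = -71.1 dBm

-71.1 dBm


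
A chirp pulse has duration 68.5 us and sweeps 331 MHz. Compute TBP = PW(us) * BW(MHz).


TBP = 68.5 * 331 = 22673.5

22673.5


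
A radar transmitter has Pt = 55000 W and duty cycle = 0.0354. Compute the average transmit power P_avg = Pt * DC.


P_avg = 55000 * 0.0354 = 1947.0 W

1947.0 W


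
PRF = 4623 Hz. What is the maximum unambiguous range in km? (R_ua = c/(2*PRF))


R_ua = 3e8 / (2 * 4623) = 32446.5 m = 32.4 km

32.4 km


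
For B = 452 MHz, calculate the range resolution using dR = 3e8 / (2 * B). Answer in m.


dR = 3e8 / (2 * 452000000.0) = 0.33 m

0.33 m


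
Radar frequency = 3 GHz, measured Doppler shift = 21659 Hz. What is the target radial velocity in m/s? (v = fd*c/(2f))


v = 21659 * 3e8 / (2 * 3000000000.0) = 1083.0 m/s

1083.0 m/s


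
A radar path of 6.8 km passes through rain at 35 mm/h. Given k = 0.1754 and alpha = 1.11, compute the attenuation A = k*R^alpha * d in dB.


gamma = 0.1754 * 35^1.11 = 9.077058 dB/km
A = 9.077058 * 6.8 = 61.72 dB

61.72 dB


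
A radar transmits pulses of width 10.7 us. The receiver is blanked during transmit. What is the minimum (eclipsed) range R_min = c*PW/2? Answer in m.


R_min = 3e8 * 10.7e-6 / 2 = 1605.0 m

1605.0 m


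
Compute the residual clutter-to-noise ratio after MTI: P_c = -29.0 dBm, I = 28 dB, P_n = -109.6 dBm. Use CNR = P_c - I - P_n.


CNR = -29.0 - 28 - (-109.6) = 52.6 dB

52.6 dB


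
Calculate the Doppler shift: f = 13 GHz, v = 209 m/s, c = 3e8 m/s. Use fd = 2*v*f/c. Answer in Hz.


fd = 2 * 209 * 13000000000.0 / 3e8 = 18113.3 Hz

18113.3 Hz


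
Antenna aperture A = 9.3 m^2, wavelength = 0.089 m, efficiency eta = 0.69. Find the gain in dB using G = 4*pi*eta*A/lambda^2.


G_linear = 4*pi*0.69*9.3/0.089^2 = 10180.33
G_dB = 10*log10(10180.33) = 40.1 dB

40.1 dB


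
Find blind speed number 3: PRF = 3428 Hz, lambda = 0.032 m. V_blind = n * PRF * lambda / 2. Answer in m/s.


V_blind = 3 * 3428 * 0.032 / 2 = 164.5 m/s

164.5 m/s


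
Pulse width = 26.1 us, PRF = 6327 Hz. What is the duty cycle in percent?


DC = 26.1e-6 * 6327 * 100 = 16.51%

16.51%


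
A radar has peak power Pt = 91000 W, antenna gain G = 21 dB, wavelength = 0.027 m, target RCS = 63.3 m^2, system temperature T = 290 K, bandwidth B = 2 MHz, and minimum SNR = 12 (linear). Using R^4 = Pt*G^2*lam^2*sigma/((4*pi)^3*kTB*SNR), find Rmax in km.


G_lin = 10^(21/10) = 125.892541
R^4 = 91000 * 125.892541^2 * 0.027^2 * 63.3 / ((4*pi)^3 * 1.38e-23 * 290 * 2000000.0 * 12)
R^4 = 3.49184e17 m^4
R_max = (3.49184e17)^(1/4) = 24308.8 m = 24.3 km

24.3 km


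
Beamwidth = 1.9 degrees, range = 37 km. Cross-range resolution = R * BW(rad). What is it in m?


BW_rad = 0.033161256
CR = 37000 * 0.033161256 = 1227.0 m

1227.0 m


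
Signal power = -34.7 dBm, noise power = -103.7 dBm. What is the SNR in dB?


SNR = -34.7 - (-103.7) = 69.0 dB

69.0 dB


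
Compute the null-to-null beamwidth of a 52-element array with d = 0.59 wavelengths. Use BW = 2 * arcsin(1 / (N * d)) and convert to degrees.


1/(N*d) = 1/(52*0.59) = 0.032595
BW = 2*arcsin(0.032595) = 3.7 degrees

3.7 degrees


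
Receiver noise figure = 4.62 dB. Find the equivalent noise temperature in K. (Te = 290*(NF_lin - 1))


NF_lin = 10^(4.62/10) = 2.897344
Te = 290 * (2.897344 - 1) = 550.2 K

550.2 K


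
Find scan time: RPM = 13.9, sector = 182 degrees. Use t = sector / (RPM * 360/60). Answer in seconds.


t = 182 / (13.9 * 360) * 60 = 2.18 s

2.18 s


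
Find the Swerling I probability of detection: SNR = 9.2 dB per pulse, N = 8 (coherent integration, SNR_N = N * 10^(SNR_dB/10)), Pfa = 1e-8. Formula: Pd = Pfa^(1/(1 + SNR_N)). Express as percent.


SNR_lin = 10^(9.2/10) = 8.31764
SNR_N = 8 * 8.31764 = 66.54112
1/(1 + SNR_N) = 1/67.54112 = 0.0148058
Pd = (1e-8)^0.0148058 = 0.7613
Pd = 76.1%

76.1%


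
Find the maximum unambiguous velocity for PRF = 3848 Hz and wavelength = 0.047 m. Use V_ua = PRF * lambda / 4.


V_ua = 3848 * 0.047 / 4 = 45.2 m/s

45.2 m/s


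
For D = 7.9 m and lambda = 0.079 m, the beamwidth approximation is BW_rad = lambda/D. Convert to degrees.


BW_rad = 0.079 / 7.9 = 0.01
BW_deg = 0.57 degrees

0.57 degrees


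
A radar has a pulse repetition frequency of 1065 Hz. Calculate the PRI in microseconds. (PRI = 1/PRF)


PRI = 1/1065 = 0.0009389671 s = 939.0 us

939.0 us


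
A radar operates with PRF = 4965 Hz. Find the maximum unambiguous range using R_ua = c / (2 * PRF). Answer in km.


R_ua = 3e8 / (2 * 4965) = 30211.5 m = 30.2 km

30.2 km


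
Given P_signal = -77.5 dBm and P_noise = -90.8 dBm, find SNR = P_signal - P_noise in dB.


SNR = -77.5 - (-90.8) = 13.3 dB

13.3 dB


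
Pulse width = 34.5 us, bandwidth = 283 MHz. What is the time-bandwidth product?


TBP = 34.5 * 283 = 9763.5

9763.5


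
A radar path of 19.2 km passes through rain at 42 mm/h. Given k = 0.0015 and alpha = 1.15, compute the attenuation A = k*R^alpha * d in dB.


gamma = 0.0015 * 42^1.15 = 0.110364 dB/km
A = 0.110364 * 19.2 = 2.12 dB

2.12 dB


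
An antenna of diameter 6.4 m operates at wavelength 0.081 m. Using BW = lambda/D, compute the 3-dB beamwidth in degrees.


BW_rad = 0.081 / 6.4 = 0.012656
BW_deg = 0.73 degrees

0.73 degrees


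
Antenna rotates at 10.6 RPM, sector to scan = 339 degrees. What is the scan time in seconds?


t = 339 / (10.6 * 360) * 60 = 5.33 s

5.33 s


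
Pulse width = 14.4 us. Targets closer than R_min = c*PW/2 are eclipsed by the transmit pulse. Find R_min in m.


R_min = 3e8 * 14.4e-6 / 2 = 2160.0 m

2160.0 m


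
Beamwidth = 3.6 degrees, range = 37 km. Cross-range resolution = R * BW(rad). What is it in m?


BW_rad = 0.062831853
CR = 37000 * 0.062831853 = 2324.8 m

2324.8 m


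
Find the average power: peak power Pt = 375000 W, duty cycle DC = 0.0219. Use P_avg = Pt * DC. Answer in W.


P_avg = 375000 * 0.0219 = 8212.5 W

8212.5 W


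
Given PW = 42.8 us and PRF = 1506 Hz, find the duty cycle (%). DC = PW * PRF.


DC = 42.8e-6 * 1506 * 100 = 6.45%

6.45%


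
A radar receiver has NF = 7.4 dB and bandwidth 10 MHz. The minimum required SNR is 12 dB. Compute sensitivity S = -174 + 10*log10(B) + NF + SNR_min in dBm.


10*log10(10000000.0) = 70.0
S = -174 + 70.0 + 7.4 + 12 = -84.6 dBm

-84.6 dBm


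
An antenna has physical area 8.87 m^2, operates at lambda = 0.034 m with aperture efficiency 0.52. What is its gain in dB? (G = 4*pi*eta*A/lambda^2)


G_linear = 4*pi*0.52*8.87/0.034^2 = 50139.38
G_dB = 10*log10(50139.38) = 47.0 dB

47.0 dB


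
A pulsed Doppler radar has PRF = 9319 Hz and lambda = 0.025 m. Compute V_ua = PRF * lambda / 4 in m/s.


V_ua = 9319 * 0.025 / 4 = 58.2 m/s

58.2 m/s


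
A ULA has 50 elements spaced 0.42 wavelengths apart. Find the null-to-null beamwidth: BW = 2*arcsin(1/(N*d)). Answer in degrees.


1/(N*d) = 1/(50*0.42) = 0.047619
BW = 2*arcsin(0.047619) = 5.5 degrees

5.5 degrees


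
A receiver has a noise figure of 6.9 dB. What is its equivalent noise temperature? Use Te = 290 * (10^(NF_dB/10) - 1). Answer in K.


NF_lin = 10^(6.9/10) = 4.897788
Te = 290 * (4.897788 - 1) = 1130.4 K

1130.4 K


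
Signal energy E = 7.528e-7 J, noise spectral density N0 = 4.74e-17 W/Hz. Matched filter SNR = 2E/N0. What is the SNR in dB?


SNR_lin = 2 * 7.528e-7 / 4.74e-17 = 3.176e10
SNR_dB = 10*log10(3.176e10) = 105.0 dB

105.0 dB


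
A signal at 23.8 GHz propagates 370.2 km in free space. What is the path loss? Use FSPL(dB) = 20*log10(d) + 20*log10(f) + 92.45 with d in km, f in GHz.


20*log10(370.2) = 51.37
20*log10(23.8) = 27.53
FSPL = 171.4 dB

171.4 dB


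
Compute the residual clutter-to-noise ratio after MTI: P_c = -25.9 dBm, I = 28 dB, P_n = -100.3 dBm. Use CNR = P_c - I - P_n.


CNR = -25.9 - 28 - (-100.3) = 46.4 dB

46.4 dB


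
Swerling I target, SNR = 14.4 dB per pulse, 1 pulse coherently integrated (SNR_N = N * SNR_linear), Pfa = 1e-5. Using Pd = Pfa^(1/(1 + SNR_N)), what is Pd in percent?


SNR_lin = 10^(14.4/10) = 27.54229
SNR_N = 1 * 27.54229 = 27.54229
1/(1 + SNR_N) = 1/28.54229 = 0.0350357
Pd = (1e-5)^0.0350357 = 0.66807
Pd = 66.8%

66.8%


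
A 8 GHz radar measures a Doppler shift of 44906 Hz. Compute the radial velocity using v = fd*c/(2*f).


v = 44906 * 3e8 / (2 * 8000000000.0) = 842.0 m/s

842.0 m/s


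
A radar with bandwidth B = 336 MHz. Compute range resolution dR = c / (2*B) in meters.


dR = 3e8 / (2 * 336000000.0) = 0.45 m

0.45 m


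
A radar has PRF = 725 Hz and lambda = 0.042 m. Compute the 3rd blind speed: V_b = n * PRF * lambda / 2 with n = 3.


V_blind = 3 * 725 * 0.042 / 2 = 45.7 m/s

45.7 m/s


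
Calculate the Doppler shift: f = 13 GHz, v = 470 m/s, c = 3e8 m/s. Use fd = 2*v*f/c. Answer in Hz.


fd = 2 * 470 * 13000000000.0 / 3e8 = 40733.3 Hz

40733.3 Hz


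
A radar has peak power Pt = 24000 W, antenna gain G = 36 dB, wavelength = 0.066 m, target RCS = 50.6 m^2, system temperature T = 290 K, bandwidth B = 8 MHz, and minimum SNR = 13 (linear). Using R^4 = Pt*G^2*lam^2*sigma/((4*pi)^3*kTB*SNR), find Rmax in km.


G_lin = 10^(36/10) = 3981.071706
R^4 = 24000 * 3981.071706^2 * 0.066^2 * 50.6 / ((4*pi)^3 * 1.38e-23 * 290 * 8000000.0 * 13)
R^4 = 1.0151e20 m^4
R_max = (1.0151e20)^(1/4) = 100375.4 m = 100.4 km

100.4 km


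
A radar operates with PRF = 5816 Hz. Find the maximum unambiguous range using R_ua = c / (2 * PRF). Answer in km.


R_ua = 3e8 / (2 * 5816) = 25790.9 m = 25.8 km

25.8 km


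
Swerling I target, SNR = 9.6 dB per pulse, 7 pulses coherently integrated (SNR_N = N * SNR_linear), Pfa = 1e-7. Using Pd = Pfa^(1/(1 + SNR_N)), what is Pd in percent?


SNR_lin = 10^(9.6/10) = 9.12011
SNR_N = 7 * 9.12011 = 63.84077
1/(1 + SNR_N) = 1/64.84077 = 0.0154224
Pd = (1e-7)^0.0154224 = 0.77991
Pd = 78.0%

78.0%


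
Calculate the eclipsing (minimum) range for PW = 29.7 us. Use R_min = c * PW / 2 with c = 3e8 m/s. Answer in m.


R_min = 3e8 * 29.7e-6 / 2 = 4455.0 m

4455.0 m


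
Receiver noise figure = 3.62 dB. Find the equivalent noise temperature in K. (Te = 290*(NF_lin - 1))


NF_lin = 10^(3.62/10) = 2.301442
Te = 290 * (2.301442 - 1) = 377.4 K

377.4 K


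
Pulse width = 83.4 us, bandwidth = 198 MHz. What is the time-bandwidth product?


TBP = 83.4 * 198 = 16513.2

16513.2


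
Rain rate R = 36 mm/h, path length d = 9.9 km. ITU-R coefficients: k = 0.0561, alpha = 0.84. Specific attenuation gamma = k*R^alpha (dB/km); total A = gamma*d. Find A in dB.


gamma = 0.0561 * 36^0.84 = 1.138301 dB/km
A = 1.138301 * 9.9 = 11.27 dB

11.27 dB


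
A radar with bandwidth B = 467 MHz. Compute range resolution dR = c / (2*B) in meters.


dR = 3e8 / (2 * 467000000.0) = 0.32 m

0.32 m


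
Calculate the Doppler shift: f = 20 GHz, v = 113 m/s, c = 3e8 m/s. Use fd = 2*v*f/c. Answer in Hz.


fd = 2 * 113 * 20000000000.0 / 3e8 = 15066.7 Hz

15066.7 Hz


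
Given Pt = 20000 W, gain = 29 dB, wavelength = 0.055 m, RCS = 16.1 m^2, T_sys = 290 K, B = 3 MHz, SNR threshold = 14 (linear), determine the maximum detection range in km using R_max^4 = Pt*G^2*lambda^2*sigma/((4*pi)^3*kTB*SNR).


G_lin = 10^(29/10) = 794.328235
R^4 = 20000 * 794.328235^2 * 0.055^2 * 16.1 / ((4*pi)^3 * 1.38e-23 * 290 * 3000000.0 * 14)
R^4 = 1.84258e18 m^4
R_max = (1.84258e18)^(1/4) = 36843.1 m = 36.8 km

36.8 km


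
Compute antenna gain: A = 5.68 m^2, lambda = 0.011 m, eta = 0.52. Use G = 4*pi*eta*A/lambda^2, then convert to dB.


G_linear = 4*pi*0.52*5.68/0.011^2 = 306744.07
G_dB = 10*log10(306744.07) = 54.9 dB

54.9 dB


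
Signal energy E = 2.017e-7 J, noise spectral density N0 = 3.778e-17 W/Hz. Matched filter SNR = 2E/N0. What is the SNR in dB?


SNR_lin = 2 * 2.017e-7 / 3.778e-17 = 1.068e10
SNR_dB = 10*log10(1.068e10) = 100.3 dB

100.3 dB


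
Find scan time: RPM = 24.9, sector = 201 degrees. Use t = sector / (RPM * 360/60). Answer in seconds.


t = 201 / (24.9 * 360) * 60 = 1.35 s

1.35 s


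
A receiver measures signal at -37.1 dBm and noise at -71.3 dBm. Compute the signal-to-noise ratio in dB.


SNR = -37.1 - (-71.3) = 34.2 dB

34.2 dB


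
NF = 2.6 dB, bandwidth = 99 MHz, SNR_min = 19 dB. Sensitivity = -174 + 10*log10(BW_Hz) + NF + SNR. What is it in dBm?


10*log10(99000000.0) = 79.96
S = -174 + 79.96 + 2.6 + 19 = -72.4 dBm

-72.4 dBm


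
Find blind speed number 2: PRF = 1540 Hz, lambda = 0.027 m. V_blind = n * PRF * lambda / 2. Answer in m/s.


V_blind = 2 * 1540 * 0.027 / 2 = 41.6 m/s

41.6 m/s


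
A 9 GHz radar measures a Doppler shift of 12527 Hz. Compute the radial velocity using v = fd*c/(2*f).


v = 12527 * 3e8 / (2 * 9000000000.0) = 208.8 m/s

208.8 m/s


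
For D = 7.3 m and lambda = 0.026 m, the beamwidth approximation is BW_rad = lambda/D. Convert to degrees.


BW_rad = 0.026 / 7.3 = 0.003562
BW_deg = 0.2 degrees

0.2 degrees


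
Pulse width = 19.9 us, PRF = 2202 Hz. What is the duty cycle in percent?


DC = 19.9e-6 * 2202 * 100 = 4.38%

4.38%


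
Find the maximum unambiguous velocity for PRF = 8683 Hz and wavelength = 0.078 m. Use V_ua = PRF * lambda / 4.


V_ua = 8683 * 0.078 / 4 = 169.3 m/s

169.3 m/s


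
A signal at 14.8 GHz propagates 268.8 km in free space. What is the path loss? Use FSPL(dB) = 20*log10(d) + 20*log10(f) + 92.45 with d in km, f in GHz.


20*log10(268.8) = 48.59
20*log10(14.8) = 23.41
FSPL = 164.4 dB

164.4 dB


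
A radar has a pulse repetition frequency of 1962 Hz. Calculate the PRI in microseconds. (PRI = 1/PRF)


PRI = 1/1962 = 0.000509684 s = 509.7 us

509.7 us


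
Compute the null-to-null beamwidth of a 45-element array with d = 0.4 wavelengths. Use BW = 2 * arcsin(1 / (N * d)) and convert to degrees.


1/(N*d) = 1/(45*0.4) = 0.055556
BW = 2*arcsin(0.055556) = 6.4 degrees

6.4 degrees
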